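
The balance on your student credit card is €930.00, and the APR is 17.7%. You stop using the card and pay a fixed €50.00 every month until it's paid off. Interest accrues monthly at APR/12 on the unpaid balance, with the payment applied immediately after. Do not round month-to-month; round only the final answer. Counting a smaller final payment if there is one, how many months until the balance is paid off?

Monthly rate r = 17.7%/12 = 1.475% = 0.01475.
Recurrence: B ← B·(1+r) − €50.00.
Month 1: interest €13.72; balance after payment €893.72.
Month 2: interest €13.18; balance after payment €856.90.
Closed form: n = −ln(1 − rB₀/P)/ln(1+r) = −ln(0.72565)/ln(1.01475) ≈ 21.901, so the balance reaches zero during payment 22.

22 payments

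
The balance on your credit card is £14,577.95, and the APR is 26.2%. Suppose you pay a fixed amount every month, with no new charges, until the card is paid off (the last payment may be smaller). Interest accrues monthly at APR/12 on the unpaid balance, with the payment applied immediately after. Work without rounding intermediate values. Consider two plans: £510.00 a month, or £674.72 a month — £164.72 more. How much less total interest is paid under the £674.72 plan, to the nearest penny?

Monthly rate r = 26.2%/12 = 2.18333% = 0.0218333.
At £510.00/mo: n = ⌈−ln(1 − rB₀/P)/ln(1+r)⌉ = 46 payments (last £154.03); total interest = total paid − £14,577.95 = £8,526.08.
At £674.72/mo: 30 payments (last £370.21); total interest £5,359.14.
Interest saved = £8,526.08 − £5,359.14 = £3,166.94.

£3,166.94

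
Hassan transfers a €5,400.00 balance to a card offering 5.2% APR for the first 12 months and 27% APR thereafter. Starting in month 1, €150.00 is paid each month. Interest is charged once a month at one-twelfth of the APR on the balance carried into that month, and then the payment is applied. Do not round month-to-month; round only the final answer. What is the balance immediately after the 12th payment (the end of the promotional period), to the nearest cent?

€3,844.06

Promo months 1–12 at r₀ = 5.2%/12 = 0.00433333; months 13+ at r₁ = 27%/12 = 0.0225.
After month 12: iterate B ← B·(1+r₀) − €150.00 for 12 months → €3,844.06.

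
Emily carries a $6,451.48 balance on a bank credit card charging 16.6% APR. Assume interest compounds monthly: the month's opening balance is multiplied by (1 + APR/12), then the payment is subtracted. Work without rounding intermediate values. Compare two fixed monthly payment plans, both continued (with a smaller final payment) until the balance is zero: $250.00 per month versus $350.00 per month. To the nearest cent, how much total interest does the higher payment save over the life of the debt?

Monthly rate r = 16.6%/12 = 1.38333% = 0.0138333.
At $250.00/mo: n = ⌈−ln(1 − rB₀/P)/ln(1+r)⌉ = 33 payments (last $35.69); total interest = total paid − $6,451.48 = $1,584.21.
At $350.00/mo: 22 payments (last $149.49); total interest $1,048.01.
Interest saved = $1,584.21 − $1,048.01 = $536.20.

$536.20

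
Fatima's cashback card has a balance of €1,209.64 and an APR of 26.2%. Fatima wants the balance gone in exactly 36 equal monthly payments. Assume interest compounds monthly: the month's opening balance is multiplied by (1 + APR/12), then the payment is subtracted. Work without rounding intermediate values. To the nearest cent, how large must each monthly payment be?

€48.87

Monthly rate r = 26.2%/12 = 2.18333% = 0.0218333.
Level-payment amortization: P = B₀·r / (1 − (1+r)^(−n)) = 1209.64·0.0218333 / (1 − 1.02183^(−36)).
Denominator 1 − (1+r)^(−36) = 0.540466017.
P = 26.4105 / 0.540466017 ≈ 48.87.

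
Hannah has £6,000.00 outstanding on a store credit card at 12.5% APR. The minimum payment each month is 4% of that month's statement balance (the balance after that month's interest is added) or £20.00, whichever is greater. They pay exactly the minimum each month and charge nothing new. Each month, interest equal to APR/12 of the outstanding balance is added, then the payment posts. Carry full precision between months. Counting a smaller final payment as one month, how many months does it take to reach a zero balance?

Monthly rate r = 12.5%/12 = 1.04167% = 0.0104167.
While 4% of the post-interest balance exceeds £20.00, each month B ← (B·(1+r))·(1 − 0.04), i.e. B shrinks by the factor (1+r)·0.96 = 0.97.
This holds for months 1–82. Entering month 83 the balance is £493.67; 4% of the post-interest balance is now below £20.00, so the flat £20.00 minimum applies from here.
From month 83 a fixed £20.00 at rate r clears £493.67 in 29 more payments. Total: 82 + 29 = 111 months.

111 months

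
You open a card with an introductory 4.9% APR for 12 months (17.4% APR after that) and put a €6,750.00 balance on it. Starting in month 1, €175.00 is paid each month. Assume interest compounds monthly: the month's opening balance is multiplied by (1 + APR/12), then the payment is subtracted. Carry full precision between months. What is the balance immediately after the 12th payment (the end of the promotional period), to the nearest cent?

€4,940.47

Promo months 1–12 at r₀ = 4.9%/12 = 0.00408333; months 13+ at r₁ = 17.4%/12 = 0.0145.
After month 12: iterate B ← B·(1+r₀) − €175.00 for 12 months → €4,940.47.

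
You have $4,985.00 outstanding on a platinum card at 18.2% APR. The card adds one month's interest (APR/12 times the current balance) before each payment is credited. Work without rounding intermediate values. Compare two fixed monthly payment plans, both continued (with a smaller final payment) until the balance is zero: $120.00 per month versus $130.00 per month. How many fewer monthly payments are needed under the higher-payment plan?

Monthly rate r = 18.2%/12 = 1.51667% = 0.0151667.
At $120.00/mo: n = ⌈−ln(1 − rB₀/P)/ln(1+r)⌉ = 67 payments (last $7.22); total interest = total paid − $4,985.00 = $2,942.22.
At $130.00/mo: 58 payments (last $114.69); total interest $2,539.69.
Payments saved = 67 − 58 = 9.

9 fewer payments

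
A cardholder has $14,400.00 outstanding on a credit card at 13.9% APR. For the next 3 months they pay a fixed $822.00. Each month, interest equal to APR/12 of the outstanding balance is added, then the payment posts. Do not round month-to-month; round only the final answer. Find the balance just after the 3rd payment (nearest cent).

$12,411.54

Monthly rate r = 13.9%/12 = 1.15833% = 0.0115833.
Each month: B ← B·(1+r) − $822.00.
Month 1: interest $166.80; balance after payment $13,744.80.
Month 2: interest $159.21; balance after payment $13,082.01.
Month 3: interest $151.53; balance after payment $12,411.54.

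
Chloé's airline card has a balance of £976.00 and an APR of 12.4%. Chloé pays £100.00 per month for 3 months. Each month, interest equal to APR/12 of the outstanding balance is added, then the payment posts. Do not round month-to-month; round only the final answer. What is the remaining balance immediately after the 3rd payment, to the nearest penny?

Monthly rate r = 12.4%/12 = 1.03333% = 0.0103333.
Each month: B ← B·(1+r) − £100.00.
Month 1: interest £10.09; balance after payment £886.09.
Month 2: interest £9.16; balance after payment £795.24.
Month 3: interest £8.22; balance after payment £703.46.

£703.46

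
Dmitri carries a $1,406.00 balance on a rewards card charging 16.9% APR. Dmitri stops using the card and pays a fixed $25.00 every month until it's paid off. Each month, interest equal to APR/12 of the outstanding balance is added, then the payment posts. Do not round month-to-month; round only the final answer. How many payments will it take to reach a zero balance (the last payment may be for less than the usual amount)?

Monthly rate r = 16.9%/12 = 1.40833% = 0.0140833.
Recurrence: B ← B·(1+r) − $25.00.
Month 1: interest $19.80; balance after payment $1,400.80.
Month 2: interest $19.73; balance after payment $1,395.53.
Closed form: n = −ln(1 − rB₀/P)/ln(1+r) = −ln(0.20795)/ln(1.01408) ≈ 112.294, so the balance reaches zero during payment 113.

113 payments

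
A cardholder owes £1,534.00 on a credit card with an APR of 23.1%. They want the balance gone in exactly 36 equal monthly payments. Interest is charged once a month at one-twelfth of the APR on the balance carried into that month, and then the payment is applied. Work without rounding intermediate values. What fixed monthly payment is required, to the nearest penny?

£59.46

Monthly rate r = 23.1%/12 = 1.925% = 0.01925.
Level-payment amortization: P = B₀·r / (1 − (1+r)^(−n)) = 1534.00·0.01925 / (1 − 1.01925^(−36)).
Denominator 1 − (1+r)^(−36) = 0.49662218.
P = 29.5295 / 0.49662218 ≈ 59.46.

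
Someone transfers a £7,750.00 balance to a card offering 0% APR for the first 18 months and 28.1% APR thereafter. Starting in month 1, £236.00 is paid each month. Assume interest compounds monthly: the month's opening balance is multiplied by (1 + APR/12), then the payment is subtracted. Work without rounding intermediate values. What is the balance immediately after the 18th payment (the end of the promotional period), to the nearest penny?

£3,502.00

Promo months 1–18 at r₀ = 0%/12 = 0; months 19+ at r₁ = 28.1%/12 = 0.0234167.
After month 18 (no interest yet): B = £7,750.00 − 18·£236.00 = £3,502.00.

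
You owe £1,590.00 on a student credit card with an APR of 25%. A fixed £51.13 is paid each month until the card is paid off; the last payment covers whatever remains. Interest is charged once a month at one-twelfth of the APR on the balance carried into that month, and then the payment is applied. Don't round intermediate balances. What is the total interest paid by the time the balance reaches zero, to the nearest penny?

Monthly rate r = 25%/12 = 2.08333% = 0.0208333.
Payoff takes n = ⌈−ln(1 − rB₀/P)/ln(1+r)⌉ = ⌈50.619⌉ = 51 payments; the last is £31.76.
Total paid = 50·£51.13 + £31.76 = £2,588.26.
Total interest = total paid − principal = £2,588.26 − £1,590.00 = £998.26.

£998.26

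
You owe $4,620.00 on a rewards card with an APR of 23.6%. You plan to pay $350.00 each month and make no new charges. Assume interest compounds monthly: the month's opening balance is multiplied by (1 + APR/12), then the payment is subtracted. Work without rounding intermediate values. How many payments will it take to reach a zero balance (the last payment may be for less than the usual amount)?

16 payments

Monthly rate r = 23.6%/12 = 1.96667% = 0.0196667.
Recurrence: B ← B·(1+r) − $350.00.
Month 1: interest $90.86; balance after payment $4,360.86.
Month 2: interest $85.76; balance after payment $4,096.62.
Closed form: n = −ln(1 − rB₀/P)/ln(1+r) = −ln(0.7404)/ln(1.01967) ≈ 15.433, so the balance reaches zero during payment 16.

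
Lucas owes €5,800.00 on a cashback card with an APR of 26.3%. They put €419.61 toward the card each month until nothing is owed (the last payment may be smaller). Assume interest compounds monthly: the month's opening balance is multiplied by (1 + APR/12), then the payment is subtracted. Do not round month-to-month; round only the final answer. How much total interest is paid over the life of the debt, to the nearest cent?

€1,185.86

Monthly rate r = 26.3%/12 = 2.19167% = 0.0219167.
Payoff takes n = ⌈−ln(1 − rB₀/P)/ln(1+r)⌉ = ⌈16.646⌉ = 17 payments; the last is €272.10.
Total paid = 16·€419.61 + €272.10 = €6,985.86.
Total interest = total paid − principal = €6,985.86 − €5,800.00 = €1,185.86.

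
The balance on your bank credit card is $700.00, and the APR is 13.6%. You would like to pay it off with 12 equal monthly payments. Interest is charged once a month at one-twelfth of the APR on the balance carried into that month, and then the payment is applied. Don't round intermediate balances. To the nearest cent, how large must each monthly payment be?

Monthly rate r = 13.6%/12 = 1.13333% = 0.0113333.
Level-payment amortization: P = B₀·r / (1 − (1+r)^(−n)) = 700.00·0.0113333 / (1 − 1.01133^(−12)).
Denominator 1 − (1+r)^(−12) = 0.126489481.
P = 7.93333 / 0.126489481 ≈ 62.72.

$62.72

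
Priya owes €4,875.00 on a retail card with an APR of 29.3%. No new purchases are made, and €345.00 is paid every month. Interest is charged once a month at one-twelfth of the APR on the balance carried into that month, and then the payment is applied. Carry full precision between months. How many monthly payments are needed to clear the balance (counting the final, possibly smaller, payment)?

18 months

Monthly rate r = 29.3%/12 = 2.44167% = 0.0244167.
Recurrence: B ← B·(1+r) − €345.00.
Month 1: interest €119.03; balance after payment €4,649.03.
Month 2: interest €113.51; balance after payment €4,417.55.
Closed form: n = −ln(1 − rB₀/P)/ln(1+r) = −ln(0.65498)/ln(1.02442) ≈ 17.541, so the balance reaches zero during payment 18.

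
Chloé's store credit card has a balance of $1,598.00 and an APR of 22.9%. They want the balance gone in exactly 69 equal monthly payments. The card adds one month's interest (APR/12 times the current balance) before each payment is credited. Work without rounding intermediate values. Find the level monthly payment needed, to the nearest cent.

$41.85

Monthly rate r = 22.9%/12 = 1.90833% = 0.0190833.
Level-payment amortization: P = B₀·r / (1 − (1+r)^(−n)) = 1598.00·0.0190833 / (1 − 1.01908^(−69)).
Denominator 1 − (1+r)^(−69) = 0.728649409.
P = 30.4952 / 0.728649409 ≈ 41.85.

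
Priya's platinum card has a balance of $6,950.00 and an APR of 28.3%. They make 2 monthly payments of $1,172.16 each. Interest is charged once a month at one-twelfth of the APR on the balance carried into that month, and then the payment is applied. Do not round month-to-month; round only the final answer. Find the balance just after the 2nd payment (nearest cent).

Monthly rate r = 28.3%/12 = 2.35833% = 0.0235833.
Each month: B ← B·(1+r) − $1,172.16.
Month 1: interest $163.90; balance after payment $5,941.74.
Month 2: interest $140.13; balance after payment $4,909.71.

$4,909.71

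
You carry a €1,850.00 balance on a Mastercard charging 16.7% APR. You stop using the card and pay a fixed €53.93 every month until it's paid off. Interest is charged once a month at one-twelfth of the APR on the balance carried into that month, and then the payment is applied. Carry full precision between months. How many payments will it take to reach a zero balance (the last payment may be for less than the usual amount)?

Monthly rate r = 16.7%/12 = 1.39167% = 0.0139167.
Recurrence: B ← B·(1+r) − €53.93.
Month 1: interest €25.75; balance after payment €1,821.82.
Month 2: interest €25.35; balance after payment €1,793.24.
Closed form: n = −ln(1 − rB₀/P)/ln(1+r) = −ln(0.52261)/ln(1.01392) ≈ 46.953, so the balance reaches zero during payment 47.

47 payments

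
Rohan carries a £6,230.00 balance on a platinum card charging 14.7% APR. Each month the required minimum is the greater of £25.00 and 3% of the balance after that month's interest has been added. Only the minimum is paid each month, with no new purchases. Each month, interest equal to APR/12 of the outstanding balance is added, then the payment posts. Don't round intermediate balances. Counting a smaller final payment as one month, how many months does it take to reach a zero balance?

Monthly rate r = 14.7%/12 = 1.225% = 0.01225.
While 3% of the post-interest balance exceeds £25.00, each month B ← (B·(1+r))·(1 − 0.03), i.e. B shrinks by the factor (1+r)·0.97 = 0.98188.
This holds for months 1–111. Entering month 112 the balance is £818.64; 3% of the post-interest balance is now below £25.00, so the flat £25.00 minimum applies from here.
From month 112 a fixed £25.00 at rate r clears £818.64 in 43 more payments. Total: 111 + 43 = 154 months.

154 months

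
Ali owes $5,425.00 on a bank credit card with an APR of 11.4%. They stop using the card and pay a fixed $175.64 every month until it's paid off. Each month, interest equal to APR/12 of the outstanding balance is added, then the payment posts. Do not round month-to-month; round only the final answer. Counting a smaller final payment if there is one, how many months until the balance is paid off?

37 months

Monthly rate r = 11.4%/12 = 0.95% = 0.0095.
Recurrence: B ← B·(1+r) − $175.64.
Month 1: interest $51.54; balance after payment $5,300.90.
Month 2: interest $50.36; balance after payment $5,175.62.
Closed form: n = −ln(1 − rB₀/P)/ln(1+r) = −ln(0.70657)/ln(1.0095) ≈ 36.734, so the balance reaches zero during payment 37.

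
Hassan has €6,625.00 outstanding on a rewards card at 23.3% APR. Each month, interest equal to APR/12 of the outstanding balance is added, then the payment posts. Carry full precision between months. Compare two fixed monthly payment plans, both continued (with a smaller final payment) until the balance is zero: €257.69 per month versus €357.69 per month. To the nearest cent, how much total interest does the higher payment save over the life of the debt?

€975.83

Monthly rate r = 23.3%/12 = 1.94167% = 0.0194167.
At €257.69/mo: n = ⌈−ln(1 − rB₀/P)/ln(1+r)⌉ = 36 payments (last €247.35); total interest = total paid − €6,625.00 = €2,641.50.
At €357.69/mo: 24 payments (last €63.80); total interest €1,665.67.
Interest saved = €2,641.50 − €1,665.67 = €975.83.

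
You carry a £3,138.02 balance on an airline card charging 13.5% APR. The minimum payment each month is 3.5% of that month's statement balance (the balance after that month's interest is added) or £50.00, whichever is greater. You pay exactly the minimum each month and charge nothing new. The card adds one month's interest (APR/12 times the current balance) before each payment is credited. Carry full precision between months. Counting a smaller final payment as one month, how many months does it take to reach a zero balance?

67 months

Monthly rate r = 13.5%/12 = 1.125% = 0.01125.
While 3.5% of the post-interest balance exceeds £50.00, each month B ← (B·(1+r))·(1 − 0.035), i.e. B shrinks by the factor (1+r)·0.965 = 0.97586.
This holds for months 1–33. Entering month 34 the balance is £1,400.84; 3.5% of the post-interest balance is now below £50.00, so the flat £50.00 minimum applies from here.
From month 34 a fixed £50.00 at rate r clears £1,400.84 in 34 more payments. Total: 33 + 34 = 67 months.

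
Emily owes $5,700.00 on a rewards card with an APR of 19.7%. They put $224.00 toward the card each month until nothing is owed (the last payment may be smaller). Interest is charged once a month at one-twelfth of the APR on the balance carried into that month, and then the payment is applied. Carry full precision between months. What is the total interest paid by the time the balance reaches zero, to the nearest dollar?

$1,740

Monthly rate r = 19.7%/12 = 1.64167% = 0.0164167.
Payoff takes n = ⌈−ln(1 − rB₀/P)/ln(1+r)⌉ = ⌈33.215⌉ = 34 payments; the last is $48.41.
Total paid = 33·$224.00 + $48.41 = $7,440.41.
Total interest = total paid − principal = $7,440.41 − $5,700.00 = $1,740.41.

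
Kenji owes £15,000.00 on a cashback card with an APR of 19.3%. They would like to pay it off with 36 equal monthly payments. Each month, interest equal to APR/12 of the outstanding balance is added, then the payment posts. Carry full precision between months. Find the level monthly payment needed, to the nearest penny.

Monthly rate r = 19.3%/12 = 1.60833% = 0.0160833.
Level-payment amortization: P = B₀·r / (1 − (1+r)^(−n)) = 15000.00·0.0160833 / (1 − 1.01608^(−36)).
Denominator 1 − (1+r)^(−36) = 0.436953581.
P = 241.25 / 0.436953581 ≈ 552.12.

£552.12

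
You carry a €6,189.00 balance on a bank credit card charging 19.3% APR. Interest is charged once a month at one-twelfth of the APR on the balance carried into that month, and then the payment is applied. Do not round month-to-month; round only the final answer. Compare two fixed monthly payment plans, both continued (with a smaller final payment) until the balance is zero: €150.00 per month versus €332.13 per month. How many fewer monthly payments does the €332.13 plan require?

Monthly rate r = 19.3%/12 = 1.60833% = 0.0160833.
At €150.00/mo: n = ⌈−ln(1 − rB₀/P)/ln(1+r)⌉ = 69 payments (last €42.40); total interest = total paid − €6,189.00 = €4,053.40.
At €332.13/mo: 23 payments (last €109.45); total interest €1,227.31.
Payments saved = 69 − 23 = 46.

46 fewer payments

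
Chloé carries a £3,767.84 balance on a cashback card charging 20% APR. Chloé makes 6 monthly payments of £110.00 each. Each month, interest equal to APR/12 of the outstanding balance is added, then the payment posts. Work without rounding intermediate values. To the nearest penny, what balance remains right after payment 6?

Monthly rate r = 20%/12 = 1.66667% = 0.0166667.
Each month: B ← B·(1+r) − £110.00.
Month 1: interest £62.80; balance after payment £3,720.64.
Month 2: interest £62.01; balance after payment £3,672.65.
Month 3: interest £61.21; balance after payment £3,623.86.
Month 4: interest £60.40; balance after payment £3,574.26.
Month 5: interest £59.57; balance after payment £3,523.83.
Month 6: interest £58.73; balance after payment £3,472.56.

£3,472.56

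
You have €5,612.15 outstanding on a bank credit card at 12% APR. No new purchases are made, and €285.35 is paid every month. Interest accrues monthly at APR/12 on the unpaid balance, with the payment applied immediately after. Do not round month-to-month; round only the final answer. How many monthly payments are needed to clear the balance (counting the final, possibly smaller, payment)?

23 payments

Monthly rate r = 12%/12 = 1% = 0.01.
Recurrence: B ← B·(1+r) − €285.35.
Month 1: interest €56.12; balance after payment €5,382.92.
Month 2: interest €53.83; balance after payment €5,151.40.
Closed form: n = −ln(1 − rB₀/P)/ln(1+r) = −ln(0.80332)/ln(1.01) ≈ 22.009, so the balance reaches zero during payment 23.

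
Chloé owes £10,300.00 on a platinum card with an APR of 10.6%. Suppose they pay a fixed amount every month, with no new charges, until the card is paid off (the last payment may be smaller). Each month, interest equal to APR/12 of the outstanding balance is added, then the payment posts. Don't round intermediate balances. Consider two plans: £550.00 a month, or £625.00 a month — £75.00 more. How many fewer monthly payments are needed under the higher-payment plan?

3 fewer payments

Monthly rate r = 10.6%/12 = 0.883333% = 0.00883333.
At £550.00/mo: n = ⌈−ln(1 − rB₀/P)/ln(1+r)⌉ = 21 payments (last £309.59); total interest = total paid − £10,300.00 = £1,009.59.
At £625.00/mo: 18 payments (last £555.82); total interest £880.82.
Payments saved = 21 − 18 = 3.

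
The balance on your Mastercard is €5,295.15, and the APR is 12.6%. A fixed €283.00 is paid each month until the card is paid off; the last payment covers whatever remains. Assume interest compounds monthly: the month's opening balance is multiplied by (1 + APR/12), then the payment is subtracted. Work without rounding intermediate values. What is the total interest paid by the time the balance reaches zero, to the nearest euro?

€631

Monthly rate r = 12.6%/12 = 1.05% = 0.0105.
Payoff takes n = ⌈−ln(1 − rB₀/P)/ln(1+r)⌉ = ⌈20.941⌉ = 21 payments; the last is €266.33.
Total paid = 20·€283.00 + €266.33 = €5,926.33.
Total interest = total paid − principal = €5,926.33 − €5,295.15 = €631.18.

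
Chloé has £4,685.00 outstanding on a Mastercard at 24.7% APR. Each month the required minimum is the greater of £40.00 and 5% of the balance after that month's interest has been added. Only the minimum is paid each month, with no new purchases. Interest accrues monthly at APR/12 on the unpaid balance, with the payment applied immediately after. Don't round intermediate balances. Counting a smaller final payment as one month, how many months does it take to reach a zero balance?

84 months

Monthly rate r = 24.7%/12 = 2.05833% = 0.0205833.
While 5% of the post-interest balance exceeds £40.00, each month B ← (B·(1+r))·(1 − 0.05), i.e. B shrinks by the factor (1+r)·0.95 = 0.96955.
This holds for months 1–58. Entering month 59 the balance is £779.63; 5% of the post-interest balance is now below £40.00, so the flat £40.00 minimum applies from here.
From month 59 a fixed £40.00 at rate r clears £779.63 in 26 more payments. Total: 58 + 26 = 84 months.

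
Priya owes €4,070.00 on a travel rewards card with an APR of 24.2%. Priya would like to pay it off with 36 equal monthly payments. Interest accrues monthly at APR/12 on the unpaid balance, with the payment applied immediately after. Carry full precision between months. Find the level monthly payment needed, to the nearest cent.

Monthly rate r = 24.2%/12 = 2.01667% = 0.0201667.
Level-payment amortization: P = B₀·r / (1 − (1+r)^(−n)) = 4070.00·0.0201667 / (1 − 1.02017^(−36)).
Denominator 1 − (1+r)^(−36) = 0.512651816.
P = 82.0783 / 0.512651816 ≈ 160.11.

€160.11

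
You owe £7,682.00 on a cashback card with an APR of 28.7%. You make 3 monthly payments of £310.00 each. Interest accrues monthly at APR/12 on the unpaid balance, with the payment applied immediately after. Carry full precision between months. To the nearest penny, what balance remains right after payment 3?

Monthly rate r = 28.7%/12 = 2.39167% = 0.0239167.
Each month: B ← B·(1+r) − £310.00.
Month 1: interest £183.73; balance after payment £7,555.73.
Month 2: interest £180.71; balance after payment £7,426.44.
Month 3: interest £177.62; balance after payment £7,294.05.

£7,294.05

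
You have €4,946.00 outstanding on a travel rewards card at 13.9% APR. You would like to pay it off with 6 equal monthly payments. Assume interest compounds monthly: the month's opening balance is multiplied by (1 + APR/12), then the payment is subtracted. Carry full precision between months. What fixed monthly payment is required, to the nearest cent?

Monthly rate r = 13.9%/12 = 1.15833% = 0.0115833.
Level-payment amortization: P = B₀·r / (1 − (1+r)^(−n)) = 4946.00·0.0115833 / (1 − 1.01158^(−6)).
Denominator 1 − (1+r)^(−6) = 0.0667671712.
P = 57.2912 / 0.0667671712 ≈ 858.07.

€858.07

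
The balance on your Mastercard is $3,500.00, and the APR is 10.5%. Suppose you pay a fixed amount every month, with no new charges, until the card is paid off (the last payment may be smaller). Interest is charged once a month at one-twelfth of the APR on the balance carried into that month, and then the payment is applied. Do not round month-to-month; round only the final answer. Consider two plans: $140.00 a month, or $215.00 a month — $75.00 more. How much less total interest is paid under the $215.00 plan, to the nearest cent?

Monthly rate r = 10.5%/12 = 0.875% = 0.00875.
At $140.00/mo: n = ⌈−ln(1 − rB₀/P)/ln(1+r)⌉ = 29 payments (last $47.15); total interest = total paid − $3,500.00 = $467.15.
At $215.00/mo: 18 payments (last $137.51); total interest $292.51.
Interest saved = $467.15 − $292.51 = $174.64.

$174.64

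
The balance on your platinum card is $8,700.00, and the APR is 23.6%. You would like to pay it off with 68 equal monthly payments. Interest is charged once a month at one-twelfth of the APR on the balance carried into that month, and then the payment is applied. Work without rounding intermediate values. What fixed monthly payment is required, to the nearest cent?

$233.10

Monthly rate r = 23.6%/12 = 1.96667% = 0.0196667.
Level-payment amortization: P = B₀·r / (1 − (1+r)^(−n)) = 8700.00·0.0196667 / (1 − 1.01967^(−68)).
Denominator 1 − (1+r)^(−68) = 0.734024958.
P = 171.1 / 0.734024958 ≈ 233.10.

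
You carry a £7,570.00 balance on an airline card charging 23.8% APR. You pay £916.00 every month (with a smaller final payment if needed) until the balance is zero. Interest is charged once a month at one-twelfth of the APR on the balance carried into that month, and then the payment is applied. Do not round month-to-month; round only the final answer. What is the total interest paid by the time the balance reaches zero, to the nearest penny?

Monthly rate r = 23.8%/12 = 1.98333% = 0.0198333.
Payoff takes n = ⌈−ln(1 − rB₀/P)/ln(1+r)⌉ = ⌈9.115⌉ = 10 payments; the last is £106.42.
Total paid = 9·£916.00 + £106.42 = £8,350.42.
Total interest = total paid − principal = £8,350.42 − £7,570.00 = £780.42.

£780.42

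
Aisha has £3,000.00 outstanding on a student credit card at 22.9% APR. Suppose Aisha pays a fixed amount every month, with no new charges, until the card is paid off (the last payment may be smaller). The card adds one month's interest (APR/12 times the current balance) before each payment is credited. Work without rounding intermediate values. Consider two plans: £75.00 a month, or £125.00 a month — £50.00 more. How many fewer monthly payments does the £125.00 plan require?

44 fewer payments

Monthly rate r = 22.9%/12 = 1.90833% = 0.0190833.
At £75.00/mo: n = ⌈−ln(1 − rB₀/P)/ln(1+r)⌉ = 77 payments (last £17.72); total interest = total paid − £3,000.00 = £2,717.72.
At £125.00/mo: 33 payments (last £50.38); total interest £1,050.38.
Payments saved = 77 − 33 = 44.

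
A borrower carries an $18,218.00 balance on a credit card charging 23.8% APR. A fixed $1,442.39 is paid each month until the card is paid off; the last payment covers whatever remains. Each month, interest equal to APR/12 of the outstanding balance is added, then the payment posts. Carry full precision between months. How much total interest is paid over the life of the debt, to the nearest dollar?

Monthly rate r = 23.8%/12 = 1.98333% = 0.0198333.
Payoff takes n = ⌈−ln(1 − rB₀/P)/ln(1+r)⌉ = ⌈14.683⌉ = 15 payments; the last is $987.55.
Total paid = 14·$1,442.39 + $987.55 = $21,181.01.
Total interest = total paid − principal = $21,181.01 − $18,218.00 = $2,963.01.

$2,963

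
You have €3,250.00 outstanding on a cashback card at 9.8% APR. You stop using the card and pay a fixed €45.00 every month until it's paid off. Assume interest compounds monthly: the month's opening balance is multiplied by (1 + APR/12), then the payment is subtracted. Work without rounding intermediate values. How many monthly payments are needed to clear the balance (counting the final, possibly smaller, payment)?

110 months

Monthly rate r = 9.8%/12 = 0.816667% = 0.00816667.
Recurrence: B ← B·(1+r) − €45.00.
Month 1: interest €26.54; balance after payment €3,231.54.
Month 2: interest €26.39; balance after payment €3,212.93.
Closed form: n = −ln(1 − rB₀/P)/ln(1+r) = −ln(0.41019)/ln(1.00817) ≈ 109.565, so the balance reaches zero during payment 110.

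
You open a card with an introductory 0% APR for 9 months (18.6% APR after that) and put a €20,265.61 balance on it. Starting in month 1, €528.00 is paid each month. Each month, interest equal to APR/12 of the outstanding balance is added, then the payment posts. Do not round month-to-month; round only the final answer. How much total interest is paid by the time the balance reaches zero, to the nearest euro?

Promo months 1–9 at r₀ = 0%/12 = 0; months 10+ at r₁ = 18.6%/12 = 0.0155.
After month 9 (no interest yet): B = €20,265.61 − 9·€528.00 = €15,513.61.
Then at r₁ with €528.00/mo: n₂ = −ln(1 − r₁·B/P)/ln(1+r₁) ≈ 39.51 → 40 more payments.
Total paid = 48·€528.00 + €271.33 = €25,615.33; interest = €25,615.33 − €20,265.61 = €5,349.72.

€5,350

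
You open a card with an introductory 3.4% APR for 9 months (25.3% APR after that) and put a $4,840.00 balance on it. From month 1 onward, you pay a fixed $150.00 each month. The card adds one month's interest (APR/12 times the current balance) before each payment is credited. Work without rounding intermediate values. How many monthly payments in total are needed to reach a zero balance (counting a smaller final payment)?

Promo months 1–9 at r₀ = 3.4%/12 = 0.00283333; months 10+ at r₁ = 25.3%/12 = 0.0210833.
After month 9: iterate B ← B·(1+r₀) − $150.00 for 9 months → $3,599.43.
Then at r₁ with $150.00/mo: n₂ = −ln(1 − r₁·B/P)/ln(1+r₁) ≈ 33.79 → 34 more payments.

43 payments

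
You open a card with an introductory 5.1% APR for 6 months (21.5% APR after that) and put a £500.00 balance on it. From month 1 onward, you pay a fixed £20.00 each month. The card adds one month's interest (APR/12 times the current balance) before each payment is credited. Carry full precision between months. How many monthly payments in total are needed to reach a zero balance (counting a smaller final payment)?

Promo months 1–6 at r₀ = 5.1%/12 = 0.00425; months 7+ at r₁ = 21.5%/12 = 0.0179167.
After month 6: iterate B ← B·(1+r₀) − £20.00 for 6 months → £391.60.
Then at r₁ with £20.00/mo: n₂ = −ln(1 − r₁·B/P)/ln(1+r₁) ≈ 24.33 → 25 more payments.

31 months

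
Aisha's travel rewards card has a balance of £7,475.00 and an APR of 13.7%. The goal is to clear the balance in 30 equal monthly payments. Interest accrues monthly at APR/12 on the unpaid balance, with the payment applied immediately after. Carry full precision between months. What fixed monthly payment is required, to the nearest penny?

£295.67

Monthly rate r = 13.7%/12 = 1.14167% = 0.0114167.
Level-payment amortization: P = B₀·r / (1 − (1+r)^(−n)) = 7475.00·0.0114167 / (1 − 1.01142^(−30)).
Denominator 1 − (1+r)^(−30) = 0.288627908.
P = 85.3396 / 0.288627908 ≈ 295.67.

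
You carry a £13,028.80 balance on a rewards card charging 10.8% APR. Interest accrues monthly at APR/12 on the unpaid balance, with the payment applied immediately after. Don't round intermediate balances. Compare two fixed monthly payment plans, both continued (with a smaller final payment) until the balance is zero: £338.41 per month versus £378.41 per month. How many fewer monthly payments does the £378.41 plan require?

Monthly rate r = 10.8%/12 = 0.9% = 0.009.
At £338.41/mo: n = ⌈−ln(1 − rB₀/P)/ln(1+r)⌉ = 48 payments (last £163.00); total interest = total paid − £13,028.80 = £3,039.47.
At £378.41/mo: 42 payments (last £149.53); total interest £2,635.54.
Payments saved = 48 − 42 = 6.

6 fewer payments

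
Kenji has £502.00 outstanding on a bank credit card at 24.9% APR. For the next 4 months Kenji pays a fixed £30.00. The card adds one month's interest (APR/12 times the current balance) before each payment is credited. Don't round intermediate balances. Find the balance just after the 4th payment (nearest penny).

Monthly rate r = 24.9%/12 = 2.075% = 0.02075.
Each month: B ← B·(1+r) − £30.00.
Month 1: interest £10.42; balance after payment £482.42.
Month 2: interest £10.01; balance after payment £462.43.
Month 3: interest £9.60; balance after payment £442.02.
Month 4: interest £9.17; balance after payment £421.19.

£421.19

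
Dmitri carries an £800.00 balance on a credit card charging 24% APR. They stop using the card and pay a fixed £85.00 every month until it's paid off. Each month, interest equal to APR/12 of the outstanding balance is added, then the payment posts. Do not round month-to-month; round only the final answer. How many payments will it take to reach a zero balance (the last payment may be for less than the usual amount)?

11 months

Monthly rate r = 24%/12 = 2% = 0.02.
Recurrence: B ← B·(1+r) − £85.00.
Month 1: interest £16.00; balance after payment £731.00.
Month 2: interest £14.62; balance after payment £660.62.
Closed form: n = −ln(1 − rB₀/P)/ln(1+r) = −ln(0.81176)/ln(1.02) ≈ 10.531, so the balance reaches zero during payment 11.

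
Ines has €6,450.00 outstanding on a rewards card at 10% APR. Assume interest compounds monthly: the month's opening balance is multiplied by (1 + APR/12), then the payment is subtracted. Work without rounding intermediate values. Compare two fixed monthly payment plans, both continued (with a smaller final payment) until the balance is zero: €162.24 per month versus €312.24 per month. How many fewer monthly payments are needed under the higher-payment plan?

Monthly rate r = 10%/12 = 0.833333% = 0.00833333.
At €162.24/mo: n = ⌈−ln(1 − rB₀/P)/ln(1+r)⌉ = 49 payments (last €79.86); total interest = total paid − €6,450.00 = €1,417.38.
At €312.24/mo: 23 payments (last €238.83); total interest €658.11.
Payments saved = 49 − 23 = 26.

26 fewer payments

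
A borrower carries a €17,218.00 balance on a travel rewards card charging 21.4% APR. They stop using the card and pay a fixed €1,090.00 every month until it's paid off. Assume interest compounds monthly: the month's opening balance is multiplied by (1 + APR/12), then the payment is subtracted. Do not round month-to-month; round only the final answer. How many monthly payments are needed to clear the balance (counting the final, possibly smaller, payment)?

Monthly rate r = 21.4%/12 = 1.78333% = 0.0178333.
Recurrence: B ← B·(1+r) − €1,090.00.
Month 1: interest €307.05; balance after payment €16,435.05.
Month 2: interest €293.09; balance after payment €15,638.15.
Closed form: n = −ln(1 − rB₀/P)/ln(1+r) = −ln(0.7183)/ln(1.01783) ≈ 18.718, so the balance reaches zero during payment 19.

19 months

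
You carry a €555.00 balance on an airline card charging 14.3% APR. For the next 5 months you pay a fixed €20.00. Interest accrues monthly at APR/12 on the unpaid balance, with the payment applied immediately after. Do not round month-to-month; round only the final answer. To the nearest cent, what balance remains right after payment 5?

€486.45

Monthly rate r = 14.3%/12 = 1.19167% = 0.0119167.
Each month: B ← B·(1+r) − €20.00.
Month 1: interest €6.61; balance after payment €541.61.
Month 2: interest €6.45; balance after payment €528.07.
Month 3: interest €6.29; balance after payment €514.36.
Month 4: interest €6.13; balance after payment €500.49.
Month 5: interest €5.96; balance after payment €486.45.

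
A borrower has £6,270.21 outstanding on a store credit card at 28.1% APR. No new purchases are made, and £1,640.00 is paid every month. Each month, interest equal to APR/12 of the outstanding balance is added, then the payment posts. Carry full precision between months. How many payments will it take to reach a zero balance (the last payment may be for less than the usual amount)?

5 months

Monthly rate r = 28.1%/12 = 2.34167% = 0.0234167.
Recurrence: B ← B·(1+r) − £1,640.00.
Month 1: interest £146.83; balance after payment £4,777.04.
Month 2: interest £111.86; balance after payment £3,248.90.
Month 3: interest £76.08; balance after payment £1,684.98.
Month 4: interest £39.46; balance after payment £84.43.
Month 5: interest £1.98; balance after payment £0.00.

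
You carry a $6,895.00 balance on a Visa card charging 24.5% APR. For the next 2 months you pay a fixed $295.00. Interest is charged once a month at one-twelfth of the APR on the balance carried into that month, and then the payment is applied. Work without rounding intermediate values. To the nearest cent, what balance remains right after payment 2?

$6,583.40

Monthly rate r = 24.5%/12 = 2.04167% = 0.0204167.
Each month: B ← B·(1+r) − $295.00.
Month 1: interest $140.77; balance after payment $6,740.77.
Month 2: interest $137.62; balance after payment $6,583.40.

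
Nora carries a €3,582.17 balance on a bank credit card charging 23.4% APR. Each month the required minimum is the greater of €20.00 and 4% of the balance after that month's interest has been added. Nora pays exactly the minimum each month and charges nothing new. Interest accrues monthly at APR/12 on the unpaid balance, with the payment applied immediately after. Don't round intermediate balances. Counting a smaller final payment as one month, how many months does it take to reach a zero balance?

127 months

Monthly rate r = 23.4%/12 = 1.95% = 0.0195.
While 4% of the post-interest balance exceeds €20.00, each month B ← (B·(1+r))·(1 − 0.04), i.e. B shrinks by the factor (1+r)·0.96 = 0.97872.
This holds for months 1–93. Entering month 94 the balance is €484.60; 4% of the post-interest balance is now below €20.00, so the flat €20.00 minimum applies from here.
From month 94 a fixed €20.00 at rate r clears €484.60 in 34 more payments. Total: 93 + 34 = 127 months.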